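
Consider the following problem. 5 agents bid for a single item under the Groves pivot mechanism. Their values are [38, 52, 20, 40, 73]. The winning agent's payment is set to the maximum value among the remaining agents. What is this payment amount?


Step 1: The efficient winner is agent 4 with value 73
Step 2: Other agents' values: [38, 52, 20, 40]
Step 3: Pivot payment = max(others) = 52
Step 4: The winner pays 52

52


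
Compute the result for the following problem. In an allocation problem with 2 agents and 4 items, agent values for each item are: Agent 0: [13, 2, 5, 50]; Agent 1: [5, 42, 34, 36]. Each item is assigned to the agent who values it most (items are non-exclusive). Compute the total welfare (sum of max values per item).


Step 1: For each item, find the maximum value among all agents.
Step 2: Item 0 -> Agent 0 (value 13)
Step 3: Item 1 -> Agent 1 (value 42)
Step 4: Item 2 -> Agent 1 (value 34)
Step 5: Item 3 -> Agent 0 (value 50)
Step 6: Total welfare = 13 + 42 + 34 + 50 = 139

139


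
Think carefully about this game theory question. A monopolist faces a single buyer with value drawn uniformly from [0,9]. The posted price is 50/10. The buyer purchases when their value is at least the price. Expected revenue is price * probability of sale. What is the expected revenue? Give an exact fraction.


Step 1: Posted price r = 5, value support [0,9]
Step 2: P(v >= r) = (9 - 5)/9 = 4/9
Step 3: Expected revenue = r * P(v >= r) = 5 * 4/9
Step 4: Revenue = 20/9

20/9


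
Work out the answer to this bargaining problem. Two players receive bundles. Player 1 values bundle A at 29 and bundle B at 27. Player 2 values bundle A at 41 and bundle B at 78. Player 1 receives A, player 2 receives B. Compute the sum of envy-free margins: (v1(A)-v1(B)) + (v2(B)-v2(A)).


Step 1: Player 1's margin = v1(A) - v1(B) = 29 - 27 = 2
Step 2: Player 2's margin = v2(B) - v2(A) = 78 - 41 = 37
Step 3: Total margin = 2 + 37 = 39

39


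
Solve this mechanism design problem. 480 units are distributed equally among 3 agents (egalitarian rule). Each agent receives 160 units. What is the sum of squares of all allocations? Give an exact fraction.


Step 1: Each agent's share = 480/3 = 160
Step 2: Square of each share = (160)^2 = 25600
Step 3: Sum of squares = 3 * 25600 = 76800

76800


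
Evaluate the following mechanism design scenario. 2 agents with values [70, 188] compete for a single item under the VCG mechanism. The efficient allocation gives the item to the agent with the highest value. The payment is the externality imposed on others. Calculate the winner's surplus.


Step 1: The winner is the agent with the highest value: agent 1 with value 188
Step 2: Values of other agents: [70]
Step 3: VCG payment = max of others' values = 70
Step 4: Surplus = 188 - 70 = 118

118


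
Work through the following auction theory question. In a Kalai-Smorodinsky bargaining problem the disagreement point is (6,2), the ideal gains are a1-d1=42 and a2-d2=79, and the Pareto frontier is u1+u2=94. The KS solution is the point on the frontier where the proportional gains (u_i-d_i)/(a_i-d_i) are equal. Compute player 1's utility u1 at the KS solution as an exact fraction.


Step 1: At the KS point, (u1-d1)/r1 = (u2-d2)/r2 = t and u1+u2 = 94
Step 2: u1 = d1 + r1*t and u2 = d2 + r2*t, so (d1 + r1*t) + (d2 + r2*t) = 94
Step 3: t = (94 - 6 - 2)/(42 + 79) = 86/121
Step 4: u1 = d1 + r1*t = 6 + 42 * 86/121 = 4338/121
Step 5: (Check: u2 = d2 + r2*t = 7036/121; u1+u2 = 4338/121 + 7036/121 = 94, on the frontier.)

4338/121


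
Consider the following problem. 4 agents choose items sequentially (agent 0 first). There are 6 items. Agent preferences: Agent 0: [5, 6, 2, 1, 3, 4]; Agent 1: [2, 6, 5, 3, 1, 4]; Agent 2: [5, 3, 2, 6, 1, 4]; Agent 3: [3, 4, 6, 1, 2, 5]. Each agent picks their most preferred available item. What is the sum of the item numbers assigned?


Step 1: Agent 0 picks item 5
Step 2: Agent 1 picks item 2
Step 3: Agent 2 picks item 3
Step 4: Agent 3 picks item 4
Step 5: Sum = 5 + 2 + 3 + 4 = 14

14


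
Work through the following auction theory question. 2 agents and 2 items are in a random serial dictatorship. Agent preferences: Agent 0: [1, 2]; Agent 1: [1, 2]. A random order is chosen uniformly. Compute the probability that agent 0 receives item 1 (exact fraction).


Step 1: Agent 0 wants item 1
Step 2: There are 2 possible orderings of agents
Step 3: In 1 orderings, agent 0 gets item 1
Step 4: Probability = 1/2

1/2


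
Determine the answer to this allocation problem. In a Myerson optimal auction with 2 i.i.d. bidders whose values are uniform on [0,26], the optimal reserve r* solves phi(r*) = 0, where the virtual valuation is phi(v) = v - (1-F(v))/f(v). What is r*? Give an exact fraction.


Step 1: For U[0,26], F(v) = v/26 and f(v) = 1/26
Step 2: phi(v) = v - (1 - v/26)/(1/26) = v - (26 - v) = 2v - 26
Step 3: Set phi(r*) = 0: 2r* - 26 = 0
Step 4: r* = 26/2 = 13 (the number of bidders n = 2 does not enter)

13


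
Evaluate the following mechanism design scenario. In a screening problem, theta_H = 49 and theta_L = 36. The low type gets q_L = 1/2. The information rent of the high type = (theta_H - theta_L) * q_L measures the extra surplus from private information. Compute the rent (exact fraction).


Step 1: theta_H - theta_L = 49 - 36 = 13
Step 2: Information rent = (theta_H - theta_L) * q_L
Step 3: = 13 * 1/2
Step 4: = 13/2

13/2


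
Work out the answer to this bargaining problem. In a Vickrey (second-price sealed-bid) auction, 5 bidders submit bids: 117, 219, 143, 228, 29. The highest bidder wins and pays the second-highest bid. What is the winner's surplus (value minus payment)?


Step 1: Sort bids in descending order: 228, 219, 143, 117, 29
Step 2: The winning bid is the highest: 228
Step 3: The payment equals the second-highest bid: 219
Step 4: Surplus = winner's bid - payment = 228 - 219 = 9

9


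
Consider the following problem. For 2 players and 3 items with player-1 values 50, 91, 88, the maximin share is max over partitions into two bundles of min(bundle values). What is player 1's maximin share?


Step 1: Item values = 50, 91, 88
Step 2: Enumerate all 2-bundle partitions and take the smaller bundle:
  Partition 1: {50} vs {91,88} -> bundles 50, 179; min = 50
  Partition 2: {91} vs {50,88} -> bundles 91, 138; min = 91
  Partition 3: {88} vs {50,91} -> bundles 88, 141; min = 88
Step 3: MMS = max(50, 91, 88) = 91

91


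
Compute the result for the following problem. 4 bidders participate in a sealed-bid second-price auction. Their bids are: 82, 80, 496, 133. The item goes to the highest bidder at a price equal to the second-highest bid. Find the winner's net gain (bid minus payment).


Step 1: Sort bids in descending order: 496, 133, 82, 80
Step 2: The winning bid is the highest: 496
Step 3: The payment equals the second-highest bid: 133
Step 4: Surplus = winner's bid - payment = 496 - 133 = 363

363


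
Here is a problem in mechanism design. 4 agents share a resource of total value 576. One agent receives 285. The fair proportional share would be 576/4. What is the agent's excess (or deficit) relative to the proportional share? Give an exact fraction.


Step 1: Proportional share = 576/4 = 144
Step 2: Agent's actual allocation = 285
Step 3: Excess = 285 - 144 = 141

141


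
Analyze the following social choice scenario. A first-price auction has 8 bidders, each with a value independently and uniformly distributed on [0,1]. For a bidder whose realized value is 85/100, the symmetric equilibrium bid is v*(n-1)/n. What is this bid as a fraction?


Step 1: The symmetric BNE bidding function is b(v) = v * (n-1) / n
Step 2: Substitute v = 17/20 and n = 8
Step 3: b = 17/20 * 7/8
Step 4: b = 119/160

119/160


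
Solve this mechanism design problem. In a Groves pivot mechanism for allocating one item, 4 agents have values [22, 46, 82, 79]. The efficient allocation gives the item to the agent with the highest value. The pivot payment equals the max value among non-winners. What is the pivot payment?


Step 1: The efficient winner is agent 2 with value 82
Step 2: Other agents' values: [22, 46, 79]
Step 3: Pivot payment = max(others) = 79
Step 4: The winner pays 79

79


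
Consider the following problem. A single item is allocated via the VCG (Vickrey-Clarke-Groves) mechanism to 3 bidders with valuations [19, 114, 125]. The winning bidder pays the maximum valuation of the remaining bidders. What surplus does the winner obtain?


Step 1: The winner is the agent with the highest value: agent 2 with value 125
Step 2: Values of other agents: [19, 114]
Step 3: VCG payment = max of others' values = 114
Step 4: Surplus = 125 - 114 = 11

11


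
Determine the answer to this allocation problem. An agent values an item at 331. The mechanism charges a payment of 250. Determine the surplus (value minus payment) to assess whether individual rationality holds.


Step 1: Surplus = value - payment = 331 - 250 = 81
Step 2: IR is satisfied (surplus >= 0)

81


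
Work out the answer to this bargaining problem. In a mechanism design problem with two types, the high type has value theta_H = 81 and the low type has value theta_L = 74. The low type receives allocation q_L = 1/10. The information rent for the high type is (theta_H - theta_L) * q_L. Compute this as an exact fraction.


Step 1: theta_H - theta_L = 81 - 74 = 7
Step 2: Information rent = (theta_H - theta_L) * q_L
Step 3: = 7 * 1/10
Step 4: = 7/10

7/10


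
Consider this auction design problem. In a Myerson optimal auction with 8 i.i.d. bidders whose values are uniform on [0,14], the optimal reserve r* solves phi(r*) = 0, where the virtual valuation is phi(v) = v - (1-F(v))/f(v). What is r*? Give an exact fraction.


Step 1: For U[0,14], F(v) = v/14 and f(v) = 1/14
Step 2: phi(v) = v - (1 - v/14)/(1/14) = v - (14 - v) = 2v - 14
Step 3: Set phi(r*) = 0: 2r* - 14 = 0
Step 4: r* = 14/2 = 7 (the number of bidders n = 8 does not enter)

7


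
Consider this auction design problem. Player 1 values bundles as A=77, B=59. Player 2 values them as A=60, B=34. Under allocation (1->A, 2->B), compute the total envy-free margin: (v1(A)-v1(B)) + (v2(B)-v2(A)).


Step 1: Player 1's margin = v1(A) - v1(B) = 77 - 59 = 18
Step 2: Player 2's margin = v2(B) - v2(A) = 34 - 60 = -26
Step 3: Total margin = 18 + -26 = -8

-8


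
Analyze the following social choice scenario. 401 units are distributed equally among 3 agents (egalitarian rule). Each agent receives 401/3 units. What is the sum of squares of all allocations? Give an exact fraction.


Step 1: Each agent's share = 401/3
Step 2: Square of each share = (401/3)^2 = 160801/9
Step 3: Sum of squares = 3 * 160801/9 = 160801/3

160801/3


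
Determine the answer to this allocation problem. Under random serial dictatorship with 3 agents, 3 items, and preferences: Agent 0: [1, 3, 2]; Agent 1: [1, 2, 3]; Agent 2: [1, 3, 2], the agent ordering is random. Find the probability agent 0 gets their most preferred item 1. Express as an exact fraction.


Step 1: Agent 0 wants item 1
Step 2: There are 6 possible orderings of agents
Step 3: In 2 orderings, agent 0 gets item 1
Step 4: Probability = 2/6 = 1/3

1/3


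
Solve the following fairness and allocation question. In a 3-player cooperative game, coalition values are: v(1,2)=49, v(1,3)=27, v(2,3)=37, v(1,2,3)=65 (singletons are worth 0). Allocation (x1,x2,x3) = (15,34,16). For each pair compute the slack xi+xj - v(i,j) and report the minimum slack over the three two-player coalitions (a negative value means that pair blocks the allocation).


Step 1: Slack for coalition (1,2): x1+x2 - v12 = 49 - 49 = 0
Step 2: Slack for coalition (1,3): x1+x3 - v13 = 31 - 27 = 4
Step 3: Slack for coalition (2,3): x2+x3 - v23 = 50 - 37 = 13
Step 4: Minimum slack = min(0, 4, 13) = 0, attained by (1,2); no pair can gain by deviating, so the allocation is in the core

0


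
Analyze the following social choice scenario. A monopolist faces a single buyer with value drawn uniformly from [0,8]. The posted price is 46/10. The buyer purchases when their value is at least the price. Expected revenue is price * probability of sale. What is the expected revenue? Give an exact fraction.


Step 1: Posted price r = 23/5, value support [0,8]
Step 2: P(v >= r) = (8 - 23/5)/8 = 17/40
Step 3: Expected revenue = r * P(v >= r) = 23/5 * 17/40
Step 4: Revenue = 391/200

391/200


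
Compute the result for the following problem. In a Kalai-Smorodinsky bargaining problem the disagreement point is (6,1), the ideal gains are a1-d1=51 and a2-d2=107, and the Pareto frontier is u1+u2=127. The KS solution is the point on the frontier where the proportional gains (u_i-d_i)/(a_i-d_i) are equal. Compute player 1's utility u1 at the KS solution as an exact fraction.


Step 1: At the KS point, (u1-d1)/r1 = (u2-d2)/r2 = t and u1+u2 = 127
Step 2: u1 = d1 + r1*t and u2 = d2 + r2*t, so (d1 + r1*t) + (d2 + r2*t) = 127
Step 3: t = (127 - 6 - 1)/(51 + 107) = 120/158 = 60/79
Step 4: u1 = d1 + r1*t = 6 + 51 * 60/79 = 3534/79
Step 5: (Check: u2 = d2 + r2*t = 6499/79; u1+u2 = 3534/79 + 6499/79 = 127, on the frontier.)

3534/79


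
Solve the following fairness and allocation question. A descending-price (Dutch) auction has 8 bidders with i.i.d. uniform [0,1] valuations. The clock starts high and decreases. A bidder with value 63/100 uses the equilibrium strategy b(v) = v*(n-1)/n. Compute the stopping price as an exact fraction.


Step 1: Dutch auctions are strategically equivalent to first-price auctions
Step 2: The equilibrium bid is b(v) = v*(n-1)/n
Step 3: b = 63/100 * 7/8
Step 4: b = 441/800

441/800


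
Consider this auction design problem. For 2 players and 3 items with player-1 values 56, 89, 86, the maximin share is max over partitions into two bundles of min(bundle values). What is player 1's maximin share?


Step 1: Item values = 56, 89, 86
Step 2: Enumerate all 2-bundle partitions and take the smaller bundle:
  Partition 1: {56} vs {89,86} -> bundles 56, 175; min = 56
  Partition 2: {89} vs {56,86} -> bundles 89, 142; min = 89
  Partition 3: {86} vs {56,89} -> bundles 86, 145; min = 86
Step 3: MMS = max(56, 89, 86) = 89

89


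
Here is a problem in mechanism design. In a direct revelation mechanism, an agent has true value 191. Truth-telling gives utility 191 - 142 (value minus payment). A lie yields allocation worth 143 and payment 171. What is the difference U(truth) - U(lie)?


Step 1: U(truth) = value - payment = 191 - 142 = 49
Step 2: U(lie) = allocation - payment = 143 - 171 = -28
Step 3: IC gap = 49 - (-28) = 77

77


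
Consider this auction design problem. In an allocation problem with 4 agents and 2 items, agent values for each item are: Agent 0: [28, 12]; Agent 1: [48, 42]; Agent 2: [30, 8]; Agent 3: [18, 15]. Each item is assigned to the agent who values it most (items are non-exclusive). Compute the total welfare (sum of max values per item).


Step 1: For each item, find the maximum value among all agents.
Step 2: Item 0 -> Agent 1 (value 48)
Step 3: Item 1 -> Agent 1 (value 42)
Step 4: Total welfare = 48 + 42 = 90

90


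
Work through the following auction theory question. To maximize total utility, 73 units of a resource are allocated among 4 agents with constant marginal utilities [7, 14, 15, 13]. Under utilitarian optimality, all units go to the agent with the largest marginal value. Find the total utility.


Step 1: The marginal utilities are [7, 14, 15, 13]
Step 2: The highest marginal utility is 15
Step 3: All 73 units go to that agent
Step 4: Total utility = 15 * 73 = 1095

1095


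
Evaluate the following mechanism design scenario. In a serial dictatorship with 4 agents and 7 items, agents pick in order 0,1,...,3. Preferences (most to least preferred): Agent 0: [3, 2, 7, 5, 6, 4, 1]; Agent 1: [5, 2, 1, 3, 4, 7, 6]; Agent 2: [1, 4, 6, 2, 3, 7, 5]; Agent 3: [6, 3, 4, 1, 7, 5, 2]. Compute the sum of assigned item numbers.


Step 1: Agent 0 picks item 3
Step 2: Agent 1 picks item 5
Step 3: Agent 2 picks item 1
Step 4: Agent 3 picks item 6
Step 5: Sum = 3 + 5 + 1 + 6 = 15

15


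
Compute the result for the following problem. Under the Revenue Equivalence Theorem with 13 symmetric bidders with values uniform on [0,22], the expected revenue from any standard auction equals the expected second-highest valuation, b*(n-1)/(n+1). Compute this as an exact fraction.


Step 1: By Revenue Equivalence, expected revenue = b*(n-1)/(n+1)
Step 2: Substituting n = 13, b = 22
Step 3: Revenue = 22*(13-1)/(13+1) = 22*12/14
Step 4: Revenue = 264/14 = 132/7

132/7


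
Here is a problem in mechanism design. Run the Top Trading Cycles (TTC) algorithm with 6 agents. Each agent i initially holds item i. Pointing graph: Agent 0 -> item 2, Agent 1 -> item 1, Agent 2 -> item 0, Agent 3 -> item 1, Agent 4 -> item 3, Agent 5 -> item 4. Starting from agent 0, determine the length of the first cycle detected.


Step 1: Trace the pointer graph from agent 0: 0 -> 2 -> 0
Step 2: A cycle is detected when we revisit agent 0
Step 3: The cycle is: 0 -> 2 -> 0
Step 4: Cycle length = 2

2


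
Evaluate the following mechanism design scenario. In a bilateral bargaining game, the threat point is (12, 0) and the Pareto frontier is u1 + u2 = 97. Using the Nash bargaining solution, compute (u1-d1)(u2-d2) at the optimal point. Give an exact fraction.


Step 1: The Nash solution splits surplus symmetrically above the disagreement point
Step 2: u1 = (total + d1 - d2)/2 = (97 + 12 - 0)/2 = 109/2
Step 3: u2 = (total - d1 + d2)/2 = (97 - 12 + 0)/2 = 85/2
Step 4: Nash product = (109/2 - 12) * (85/2 - 0)
Step 5: = 85/2 * 85/2 = 7225/4

7225/4


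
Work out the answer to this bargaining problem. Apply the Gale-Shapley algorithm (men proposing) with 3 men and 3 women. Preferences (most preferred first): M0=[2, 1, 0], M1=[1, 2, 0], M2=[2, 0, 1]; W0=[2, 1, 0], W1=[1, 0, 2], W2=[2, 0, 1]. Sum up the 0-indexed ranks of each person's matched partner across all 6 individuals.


Step 1: Run Gale-Shapley (men propose, women hold best offer):
  M0 proposes to W2; she accepts
  M1 proposes to W1; she accepts
  M2 proposes to W2; she switches from M0
  M0 proposes to W1; rejected
  M0 proposes to W0; she accepts
Step 2: Final matching: W0-M0, W1-M1, W2-M2
Step 3: 0-indexed ranks (man's rank of his match, then woman's): 2 + 2 + 0 + 0 + 0 + 0
Step 4: Total rank sum = 4

4


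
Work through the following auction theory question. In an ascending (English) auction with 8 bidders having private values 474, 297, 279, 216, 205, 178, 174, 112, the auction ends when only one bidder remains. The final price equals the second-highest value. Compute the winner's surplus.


Step 1: Identify the highest value: 474
Step 2: Identify the second-highest value: 297
Step 3: The final price = second-highest value = 297
Step 4: Surplus = 474 - 297 = 177

177


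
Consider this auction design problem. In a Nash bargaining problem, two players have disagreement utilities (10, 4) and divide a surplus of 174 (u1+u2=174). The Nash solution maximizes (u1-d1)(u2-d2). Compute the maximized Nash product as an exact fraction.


Step 1: The Nash solution splits surplus symmetrically above the disagreement point
Step 2: u1 = (total + d1 - d2)/2 = (174 + 10 - 4)/2 = 90
Step 3: u2 = (total - d1 + d2)/2 = (174 - 10 + 4)/2 = 84
Step 4: Nash product = (90 - 10) * (84 - 4)
Step 5: = 80 * 80 = 6400

6400


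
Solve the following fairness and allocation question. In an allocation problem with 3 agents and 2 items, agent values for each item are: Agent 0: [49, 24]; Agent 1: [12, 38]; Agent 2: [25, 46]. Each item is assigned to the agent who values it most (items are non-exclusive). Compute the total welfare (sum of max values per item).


Step 1: For each item, find the maximum value among all agents.
Step 2: Item 0 -> Agent 0 (value 49)
Step 3: Item 1 -> Agent 2 (value 46)
Step 4: Total welfare = 49 + 46 = 95

95


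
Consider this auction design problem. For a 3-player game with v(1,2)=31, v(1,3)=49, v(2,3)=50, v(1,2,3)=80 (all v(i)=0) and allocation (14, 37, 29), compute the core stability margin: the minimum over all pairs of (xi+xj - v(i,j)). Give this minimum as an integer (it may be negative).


Step 1: Slack for coalition (1,2): x1+x2 - v12 = 51 - 31 = 20
Step 2: Slack for coalition (1,3): x1+x3 - v13 = 43 - 49 = -6
Step 3: Slack for coalition (2,3): x2+x3 - v23 = 66 - 50 = 16
Step 4: Minimum slack = min(20, -6, 16) = -6, attained by (1,3); coalition (1,3) can block (slack < 0), so the allocation is not in the core

-6


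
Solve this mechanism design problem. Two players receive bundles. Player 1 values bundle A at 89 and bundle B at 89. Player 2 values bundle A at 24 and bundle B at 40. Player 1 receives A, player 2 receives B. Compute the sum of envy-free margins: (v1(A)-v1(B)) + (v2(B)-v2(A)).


Step 1: Player 1's margin = v1(A) - v1(B) = 89 - 89 = 0
Step 2: Player 2's margin = v2(B) - v2(A) = 40 - 24 = 16
Step 3: Total margin = 0 + 16 = 16

16


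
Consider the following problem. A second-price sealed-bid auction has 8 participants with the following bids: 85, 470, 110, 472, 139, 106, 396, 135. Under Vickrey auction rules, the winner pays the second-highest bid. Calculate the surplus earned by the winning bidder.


Step 1: Sort bids in descending order: 472, 470, 396, 139, 135, 110, 106, 85
Step 2: The winning bid is the highest: 472
Step 3: The payment equals the second-highest bid: 470
Step 4: Surplus = winner's bid - payment = 472 - 470 = 2

2


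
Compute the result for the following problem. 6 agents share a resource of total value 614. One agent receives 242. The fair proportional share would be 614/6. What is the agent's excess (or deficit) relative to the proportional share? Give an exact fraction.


Step 1: Proportional share = 614/6 = 307/3
Step 2: Agent's actual allocation = 242
Step 3: Excess = 242 - 307/3 = 419/3

419/3


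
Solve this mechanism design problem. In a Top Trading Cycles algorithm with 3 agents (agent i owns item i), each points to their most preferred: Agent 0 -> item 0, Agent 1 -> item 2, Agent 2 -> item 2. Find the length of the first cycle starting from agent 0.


Step 1: Trace the pointer graph from agent 0: 0 -> 0
Step 2: A cycle is detected when we revisit agent 0
Step 3: The cycle is: 0 -> 0
Step 4: Cycle length = 1

1


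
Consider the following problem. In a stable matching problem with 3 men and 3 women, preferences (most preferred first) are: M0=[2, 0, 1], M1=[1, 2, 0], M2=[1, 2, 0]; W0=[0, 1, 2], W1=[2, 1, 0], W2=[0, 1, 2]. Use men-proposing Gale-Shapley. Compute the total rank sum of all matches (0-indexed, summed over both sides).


Step 1: Run Gale-Shapley (men propose, women hold best offer):
  M0 proposes to W2; she accepts
  M1 proposes to W1; she accepts
  M2 proposes to W1; she switches from M1
  M1 proposes to W2; rejected
  M1 proposes to W0; she accepts
Step 2: Final matching: W0-M1, W1-M2, W2-M0
Step 3: 0-indexed ranks (man's rank of his match, then woman's): 2 + 1 + 0 + 0 + 0 + 0
Step 4: Total rank sum = 3

3


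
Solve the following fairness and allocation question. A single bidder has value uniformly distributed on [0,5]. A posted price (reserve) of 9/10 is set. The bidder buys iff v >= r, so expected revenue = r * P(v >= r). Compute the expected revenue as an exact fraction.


Step 1: Posted price r = 9/10, value support [0,5]
Step 2: P(v >= r) = (5 - 9/10)/5 = 41/50
Step 3: Expected revenue = r * P(v >= r) = 9/10 * 41/50
Step 4: Revenue = 369/500

369/500


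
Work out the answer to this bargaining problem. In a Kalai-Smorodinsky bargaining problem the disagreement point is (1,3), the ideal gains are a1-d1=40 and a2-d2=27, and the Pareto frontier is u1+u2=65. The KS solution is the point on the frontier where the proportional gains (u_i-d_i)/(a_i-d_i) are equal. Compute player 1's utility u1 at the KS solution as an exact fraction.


Step 1: At the KS point, (u1-d1)/r1 = (u2-d2)/r2 = t and u1+u2 = 65
Step 2: u1 = d1 + r1*t and u2 = d2 + r2*t, so (d1 + r1*t) + (d2 + r2*t) = 65
Step 3: t = (65 - 1 - 3)/(40 + 27) = 61/67
Step 4: u1 = d1 + r1*t = 1 + 40 * 61/67 = 2507/67
Step 5: (Check: u2 = d2 + r2*t = 1848/67; u1+u2 = 2507/67 + 1848/67 = 65, on the frontier.)

2507/67


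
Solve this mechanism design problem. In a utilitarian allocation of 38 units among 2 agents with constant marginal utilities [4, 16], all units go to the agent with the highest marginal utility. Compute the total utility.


Step 1: The marginal utilities are [4, 16]
Step 2: The highest marginal utility is 16
Step 3: All 38 units go to that agent
Step 4: Total utility = 16 * 38 = 608

608


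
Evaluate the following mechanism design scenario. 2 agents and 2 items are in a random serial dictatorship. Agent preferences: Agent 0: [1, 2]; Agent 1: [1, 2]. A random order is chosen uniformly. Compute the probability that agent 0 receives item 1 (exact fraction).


Step 1: Agent 0 wants item 1
Step 2: There are 2 possible orderings of agents
Step 3: In 1 orderings, agent 0 gets item 1
Step 4: Probability = 1/2

1/2


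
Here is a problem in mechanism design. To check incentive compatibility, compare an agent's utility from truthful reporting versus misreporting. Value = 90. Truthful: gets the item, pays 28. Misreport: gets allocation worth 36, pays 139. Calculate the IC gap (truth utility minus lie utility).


Step 1: U(truth) = value - payment = 90 - 28 = 62
Step 2: U(lie) = allocation - payment = 36 - 139 = -103
Step 3: IC gap = 62 - (-103) = 165

165


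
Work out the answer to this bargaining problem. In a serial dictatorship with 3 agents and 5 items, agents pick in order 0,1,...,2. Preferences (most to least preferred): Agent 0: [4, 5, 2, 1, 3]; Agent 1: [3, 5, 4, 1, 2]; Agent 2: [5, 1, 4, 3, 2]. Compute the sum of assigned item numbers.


Step 1: Agent 0 picks item 4
Step 2: Agent 1 picks item 3
Step 3: Agent 2 picks item 5
Step 4: Sum = 4 + 3 + 5 = 12

12


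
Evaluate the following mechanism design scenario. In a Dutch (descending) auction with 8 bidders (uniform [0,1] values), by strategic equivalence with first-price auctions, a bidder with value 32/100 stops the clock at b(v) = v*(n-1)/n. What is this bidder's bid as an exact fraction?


Step 1: Dutch auctions are strategically equivalent to first-price auctions
Step 2: The equilibrium bid is b(v) = v*(n-1)/n
Step 3: b = 8/25 * 7/8
Step 4: b = 7/25

7/25


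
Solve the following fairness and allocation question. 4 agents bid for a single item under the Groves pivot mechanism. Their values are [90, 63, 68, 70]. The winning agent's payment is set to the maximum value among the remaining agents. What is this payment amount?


Step 1: The efficient winner is agent 0 with value 90
Step 2: Other agents' values: [63, 68, 70]
Step 3: Pivot payment = max(others) = 70
Step 4: The winner pays 70

70


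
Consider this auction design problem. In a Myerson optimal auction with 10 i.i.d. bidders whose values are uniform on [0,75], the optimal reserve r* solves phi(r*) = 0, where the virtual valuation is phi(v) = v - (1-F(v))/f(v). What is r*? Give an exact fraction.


Step 1: For U[0,75], F(v) = v/75 and f(v) = 1/75
Step 2: phi(v) = v - (1 - v/75)/(1/75) = v - (75 - v) = 2v - 75
Step 3: Set phi(r*) = 0: 2r* - 75 = 0
Step 4: r* = 75/2 (the number of bidders n = 10 does not enter)

75/2


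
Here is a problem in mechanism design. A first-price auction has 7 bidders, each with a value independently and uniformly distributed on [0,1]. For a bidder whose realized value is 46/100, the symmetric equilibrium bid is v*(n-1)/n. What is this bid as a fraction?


Step 1: The symmetric BNE bidding function is b(v) = v * (n-1) / n
Step 2: Substitute v = 23/50 and n = 7
Step 3: b = 23/50 * 6/7
Step 4: b = 69/175

69/175


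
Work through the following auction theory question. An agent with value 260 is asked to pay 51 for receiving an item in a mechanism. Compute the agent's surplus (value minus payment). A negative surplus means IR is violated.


Step 1: Surplus = value - payment = 260 - 51 = 209
Step 2: IR is satisfied (surplus >= 0)

209


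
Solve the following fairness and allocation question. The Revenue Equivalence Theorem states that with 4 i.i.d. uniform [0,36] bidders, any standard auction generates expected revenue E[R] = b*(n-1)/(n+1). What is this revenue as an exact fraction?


Step 1: By Revenue Equivalence, expected revenue = b*(n-1)/(n+1)
Step 2: Substituting n = 4, b = 36
Step 3: Revenue = 36*(4-1)/(4+1) = 36*3/5
Step 4: Revenue = 108/5

108/5


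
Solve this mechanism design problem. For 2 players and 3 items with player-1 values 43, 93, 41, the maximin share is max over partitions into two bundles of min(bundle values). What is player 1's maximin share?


Step 1: Item values = 43, 93, 41
Step 2: Enumerate all 2-bundle partitions and take the smaller bundle:
  Partition 1: {43} vs {93,41} -> bundles 43, 134; min = 43
  Partition 2: {93} vs {43,41} -> bundles 93, 84; min = 84
  Partition 3: {41} vs {43,93} -> bundles 41, 136; min = 41
Step 3: MMS = max(43, 84, 41) = 84

84


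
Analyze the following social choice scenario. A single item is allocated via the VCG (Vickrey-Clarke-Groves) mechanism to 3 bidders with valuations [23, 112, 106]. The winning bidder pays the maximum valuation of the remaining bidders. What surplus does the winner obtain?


Step 1: The winner is the agent with the highest value: agent 1 with value 112
Step 2: Values of other agents: [23, 106]
Step 3: VCG payment = max of others' values = 106
Step 4: Surplus = 112 - 106 = 6

6


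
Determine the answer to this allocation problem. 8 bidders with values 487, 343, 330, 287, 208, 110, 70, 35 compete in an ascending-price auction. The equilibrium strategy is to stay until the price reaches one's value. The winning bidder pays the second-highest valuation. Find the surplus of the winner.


Step 1: Identify the highest value: 487
Step 2: Identify the second-highest value: 343
Step 3: The final price = second-highest value = 343
Step 4: Surplus = 487 - 343 = 144

144


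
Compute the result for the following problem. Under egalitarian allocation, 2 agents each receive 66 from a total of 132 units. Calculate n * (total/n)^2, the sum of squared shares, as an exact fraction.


Step 1: Each agent's share = 132/2 = 66
Step 2: Square of each share = (66)^2 = 4356
Step 3: Sum of squares = 2 * 4356 = 8712

8712


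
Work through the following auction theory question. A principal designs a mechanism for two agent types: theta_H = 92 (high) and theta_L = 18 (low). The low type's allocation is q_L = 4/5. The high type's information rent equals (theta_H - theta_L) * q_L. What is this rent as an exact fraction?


Step 1: theta_H - theta_L = 92 - 18 = 74
Step 2: Information rent = (theta_H - theta_L) * q_L
Step 3: = 74 * 4/5
Step 4: = 296/5

296/5


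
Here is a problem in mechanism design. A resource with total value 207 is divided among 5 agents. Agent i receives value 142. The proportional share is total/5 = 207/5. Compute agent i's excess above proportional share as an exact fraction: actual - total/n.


Step 1: Proportional share = 207/5
Step 2: Agent's actual allocation = 142
Step 3: Excess = 142 - 207/5 = 503/5

503/5


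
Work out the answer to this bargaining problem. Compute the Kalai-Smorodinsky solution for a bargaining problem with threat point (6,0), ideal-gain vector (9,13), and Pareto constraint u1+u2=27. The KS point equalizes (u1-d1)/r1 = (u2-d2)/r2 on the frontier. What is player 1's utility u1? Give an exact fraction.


Step 1: At the KS point, (u1-d1)/r1 = (u2-d2)/r2 = t and u1+u2 = 27
Step 2: u1 = d1 + r1*t and u2 = d2 + r2*t, so (d1 + r1*t) + (d2 + r2*t) = 27
Step 3: t = (27 - 6 - 0)/(9 + 13) = 21/22
Step 4: u1 = d1 + r1*t = 6 + 9 * 21/22 = 321/22
Step 5: (Check: u2 = d2 + r2*t = 273/22; u1+u2 = 321/22 + 273/22 = 27, on the frontier.)

321/22


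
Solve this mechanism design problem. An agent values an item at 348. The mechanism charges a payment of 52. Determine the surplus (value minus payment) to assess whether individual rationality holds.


Step 1: Surplus = value - payment = 348 - 52 = 296
Step 2: IR is satisfied (surplus >= 0)

296


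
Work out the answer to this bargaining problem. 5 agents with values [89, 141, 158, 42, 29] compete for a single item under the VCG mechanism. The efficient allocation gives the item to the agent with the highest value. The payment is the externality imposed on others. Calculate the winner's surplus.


Step 1: The winner is the agent with the highest value: agent 2 with value 158
Step 2: Values of other agents: [89, 141, 42, 29]
Step 3: VCG payment = max of others' values = 141
Step 4: Surplus = 158 - 141 = 17

17


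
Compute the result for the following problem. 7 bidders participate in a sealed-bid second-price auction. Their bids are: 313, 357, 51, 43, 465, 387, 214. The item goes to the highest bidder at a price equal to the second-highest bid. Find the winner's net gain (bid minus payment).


Step 1: Sort bids in descending order: 465, 387, 357, 313, 214, 51, 43
Step 2: The winning bid is the highest: 465
Step 3: The payment equals the second-highest bid: 387
Step 4: Surplus = winner's bid - payment = 465 - 387 = 78

78


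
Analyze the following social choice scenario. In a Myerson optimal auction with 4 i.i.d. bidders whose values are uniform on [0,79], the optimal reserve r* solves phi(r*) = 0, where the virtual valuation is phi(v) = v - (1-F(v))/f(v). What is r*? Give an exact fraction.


Step 1: For U[0,79], F(v) = v/79 and f(v) = 1/79
Step 2: phi(v) = v - (1 - v/79)/(1/79) = v - (79 - v) = 2v - 79
Step 3: Set phi(r*) = 0: 2r* - 79 = 0
Step 4: r* = 79/2 (the number of bidders n = 4 does not enter)

79/2


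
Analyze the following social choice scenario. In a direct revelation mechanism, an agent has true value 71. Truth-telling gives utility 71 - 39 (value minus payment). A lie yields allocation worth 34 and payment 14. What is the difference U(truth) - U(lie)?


Step 1: U(truth) = value - payment = 71 - 39 = 32
Step 2: U(lie) = allocation - payment = 34 - 14 = 20
Step 3: IC gap = 32 - 20 = 12

12


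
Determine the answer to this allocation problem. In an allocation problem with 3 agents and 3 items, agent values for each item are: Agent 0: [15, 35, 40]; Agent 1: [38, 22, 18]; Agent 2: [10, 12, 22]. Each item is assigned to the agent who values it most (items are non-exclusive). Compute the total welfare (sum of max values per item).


Step 1: For each item, find the maximum value among all agents.
Step 2: Item 0 -> Agent 1 (value 38)
Step 3: Item 1 -> Agent 0 (value 35)
Step 4: Item 2 -> Agent 0 (value 40)
Step 5: Total welfare = 38 + 35 + 40 = 113

113


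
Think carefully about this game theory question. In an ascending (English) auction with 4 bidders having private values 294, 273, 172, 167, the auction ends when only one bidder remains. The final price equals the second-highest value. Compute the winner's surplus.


Step 1: Identify the highest value: 294
Step 2: Identify the second-highest value: 273
Step 3: The final price = second-highest value = 273
Step 4: Surplus = 294 - 273 = 21

21


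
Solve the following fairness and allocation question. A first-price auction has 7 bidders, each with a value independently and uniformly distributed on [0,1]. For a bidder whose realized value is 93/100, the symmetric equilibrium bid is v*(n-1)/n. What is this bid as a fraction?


Step 1: The symmetric BNE bidding function is b(v) = v * (n-1) / n
Step 2: Substitute v = 93/100 and n = 7
Step 3: b = 93/100 * 6/7
Step 4: b = 279/350

279/350


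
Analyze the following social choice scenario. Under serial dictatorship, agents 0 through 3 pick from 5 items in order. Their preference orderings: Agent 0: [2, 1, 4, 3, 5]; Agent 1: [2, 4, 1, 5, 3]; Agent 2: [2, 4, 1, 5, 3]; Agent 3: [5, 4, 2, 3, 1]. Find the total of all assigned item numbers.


Step 1: Agent 0 picks item 2
Step 2: Agent 1 picks item 4
Step 3: Agent 2 picks item 1
Step 4: Agent 3 picks item 5
Step 5: Sum = 2 + 4 + 1 + 5 = 12

12


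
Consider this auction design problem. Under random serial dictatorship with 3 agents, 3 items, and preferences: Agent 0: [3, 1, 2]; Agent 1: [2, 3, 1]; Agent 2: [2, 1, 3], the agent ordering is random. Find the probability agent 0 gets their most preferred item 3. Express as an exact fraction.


Step 1: Agent 0 wants item 3
Step 2: There are 6 possible orderings of agents
Step 3: In 5 orderings, agent 0 gets item 3
Step 4: Probability = 5/6

5/6


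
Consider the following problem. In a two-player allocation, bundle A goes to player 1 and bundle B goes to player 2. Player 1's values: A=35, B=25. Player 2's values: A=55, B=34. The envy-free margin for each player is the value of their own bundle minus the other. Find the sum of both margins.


Step 1: Player 1's margin = v1(A) - v1(B) = 35 - 25 = 10
Step 2: Player 2's margin = v2(B) - v2(A) = 34 - 55 = -21
Step 3: Total margin = 10 + -21 = -11

-11


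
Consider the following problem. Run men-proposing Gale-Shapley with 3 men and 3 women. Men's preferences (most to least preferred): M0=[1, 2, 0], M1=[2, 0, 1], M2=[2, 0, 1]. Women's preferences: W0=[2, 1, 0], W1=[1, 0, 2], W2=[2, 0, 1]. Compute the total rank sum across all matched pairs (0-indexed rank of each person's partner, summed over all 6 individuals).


Step 1: Run Gale-Shapley (men propose, women hold best offer):
  M0 proposes to W1; she accepts
  M1 proposes to W2; she accepts
  M2 proposes to W2; she switches from M1
  M1 proposes to W0; she accepts
Step 2: Final matching: W0-M1, W1-M0, W2-M2
Step 3: 0-indexed ranks (man's rank of his match, then woman's): 1 + 1 + 0 + 1 + 0 + 0
Step 4: Total rank sum = 3

3


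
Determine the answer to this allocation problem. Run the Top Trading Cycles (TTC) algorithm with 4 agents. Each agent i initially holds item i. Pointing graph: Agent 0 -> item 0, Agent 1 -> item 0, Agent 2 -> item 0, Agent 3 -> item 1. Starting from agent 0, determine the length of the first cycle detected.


Step 1: Trace the pointer graph from agent 0: 0 -> 0
Step 2: A cycle is detected when we revisit agent 0
Step 3: The cycle is: 0 -> 0
Step 4: Cycle length = 1

1


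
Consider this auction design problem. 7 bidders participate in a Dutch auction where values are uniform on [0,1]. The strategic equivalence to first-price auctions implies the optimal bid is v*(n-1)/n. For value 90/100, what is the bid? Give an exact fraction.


Step 1: Dutch auctions are strategically equivalent to first-price auctions
Step 2: The equilibrium bid is b(v) = v*(n-1)/n
Step 3: b = 9/10 * 6/7
Step 4: b = 27/35

27/35


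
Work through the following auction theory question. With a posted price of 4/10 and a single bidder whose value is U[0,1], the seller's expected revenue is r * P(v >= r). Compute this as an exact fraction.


Step 1: Posted price r = 2/5, value support [0,1]
Step 2: P(v >= r) = (1 - 2/5)/1 = 3/5
Step 3: Expected revenue = r * P(v >= r) = 2/5 * 3/5
Step 4: Revenue = 6/25

6/25


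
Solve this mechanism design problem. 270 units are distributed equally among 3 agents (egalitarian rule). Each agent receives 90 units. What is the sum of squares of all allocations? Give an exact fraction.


Step 1: Each agent's share = 270/3 = 90
Step 2: Square of each share = (90)^2 = 8100
Step 3: Sum of squares = 3 * 8100 = 24300

24300


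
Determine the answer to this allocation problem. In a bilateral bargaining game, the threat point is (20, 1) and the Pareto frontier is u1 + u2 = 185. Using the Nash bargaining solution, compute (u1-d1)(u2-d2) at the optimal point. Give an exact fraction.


Step 1: The Nash solution splits surplus symmetrically above the disagreement point
Step 2: u1 = (total + d1 - d2)/2 = (185 + 20 - 1)/2 = 102
Step 3: u2 = (total - d1 + d2)/2 = (185 - 20 + 1)/2 = 83
Step 4: Nash product = (102 - 20) * (83 - 1)
Step 5: = 82 * 82 = 6724

6724


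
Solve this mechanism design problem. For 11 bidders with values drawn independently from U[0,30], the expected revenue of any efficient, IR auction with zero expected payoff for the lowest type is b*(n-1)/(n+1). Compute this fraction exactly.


Step 1: By Revenue Equivalence, expected revenue = b*(n-1)/(n+1)
Step 2: Substituting n = 11, b = 30
Step 3: Revenue = 30*(11-1)/(11+1) = 30*10/12
Step 4: Revenue = 300/12 = 25

25
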